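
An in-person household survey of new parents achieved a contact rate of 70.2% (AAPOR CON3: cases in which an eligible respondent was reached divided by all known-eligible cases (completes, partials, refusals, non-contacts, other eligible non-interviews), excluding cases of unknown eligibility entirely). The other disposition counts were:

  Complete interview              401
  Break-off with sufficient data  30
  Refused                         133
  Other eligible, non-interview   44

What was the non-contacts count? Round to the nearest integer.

Num = 401 + 30 + 133 + 44 = 608
CON3 = 608 / D = 0.702
D = 608 / 0.702 = 866.1
Rest of base = 608
non-contacts = 866.1 − 608 ≈ 258

258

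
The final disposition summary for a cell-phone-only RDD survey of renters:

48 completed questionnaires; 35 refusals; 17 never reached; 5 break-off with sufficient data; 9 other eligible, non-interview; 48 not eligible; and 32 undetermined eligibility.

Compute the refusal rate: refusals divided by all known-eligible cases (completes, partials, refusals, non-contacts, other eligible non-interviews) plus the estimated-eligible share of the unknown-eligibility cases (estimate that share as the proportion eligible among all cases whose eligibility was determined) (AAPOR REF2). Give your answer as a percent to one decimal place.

Numerator → 35
Eligible (known) → 48 + 5 + 35 + 17 + 9 = 114
e = 114 / (114 + 48) = 114 / 162 = 0.7037
Estimated eligible among unknowns → 0.7037 × 32 = 22.52
Base → 114 + 22.52 = 136.52
REF2 = 35 / 136.52 = 0.2564

25.6%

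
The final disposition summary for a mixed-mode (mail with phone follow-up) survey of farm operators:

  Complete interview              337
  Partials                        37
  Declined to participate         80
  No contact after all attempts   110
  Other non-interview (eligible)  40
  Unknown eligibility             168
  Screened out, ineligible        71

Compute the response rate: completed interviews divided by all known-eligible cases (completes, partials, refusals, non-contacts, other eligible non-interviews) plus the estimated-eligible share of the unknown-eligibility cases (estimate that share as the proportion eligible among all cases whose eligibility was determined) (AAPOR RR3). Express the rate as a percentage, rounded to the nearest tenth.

Top = 337
Determined eligible = 337 + 37 + 80 + 110 + 40 = 604
e = 604 / (604 + 71) = 604 / 675 = 0.8948
e × U = 0.8948 × 168 = 150.33
Denominator = 604 + 150.33 = 754.33
RR3 = 337 / 754.33 = 0.4468

44.7%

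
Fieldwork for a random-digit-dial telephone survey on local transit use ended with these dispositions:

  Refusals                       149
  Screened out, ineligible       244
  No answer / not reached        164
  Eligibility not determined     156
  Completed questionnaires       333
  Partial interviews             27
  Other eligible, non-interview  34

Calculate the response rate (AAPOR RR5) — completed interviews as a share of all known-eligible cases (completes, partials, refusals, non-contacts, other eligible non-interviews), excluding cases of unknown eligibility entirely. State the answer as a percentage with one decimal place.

Numerator → 333
Denominator → 333 + 27 + 149 + 164 + 34 = 707
RR5 = 333 / 707 = 0.4710

47.1%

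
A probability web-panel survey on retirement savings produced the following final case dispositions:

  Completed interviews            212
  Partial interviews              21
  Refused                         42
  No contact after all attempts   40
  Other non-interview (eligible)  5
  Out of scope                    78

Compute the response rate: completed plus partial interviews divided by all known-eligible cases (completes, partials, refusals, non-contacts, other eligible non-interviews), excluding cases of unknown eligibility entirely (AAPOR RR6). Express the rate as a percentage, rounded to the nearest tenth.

Numerator → 212 + 21 = 233
Base → 212 + 21 + 42 + 40 + 5 = 320
RR6 = 233 / 320 = 0.7281

72.8%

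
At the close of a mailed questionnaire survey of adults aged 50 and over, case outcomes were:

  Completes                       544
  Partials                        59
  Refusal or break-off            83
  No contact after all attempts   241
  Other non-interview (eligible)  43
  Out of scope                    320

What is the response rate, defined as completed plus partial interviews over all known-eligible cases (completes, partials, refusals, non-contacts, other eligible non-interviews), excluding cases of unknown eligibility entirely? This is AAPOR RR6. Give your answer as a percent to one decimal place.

Top: 544 + 59 = 603
Denom: 544 + 59 + 83 + 241 + 43 = 970
RR6 = 603 / 970 = 0.6216

62.2%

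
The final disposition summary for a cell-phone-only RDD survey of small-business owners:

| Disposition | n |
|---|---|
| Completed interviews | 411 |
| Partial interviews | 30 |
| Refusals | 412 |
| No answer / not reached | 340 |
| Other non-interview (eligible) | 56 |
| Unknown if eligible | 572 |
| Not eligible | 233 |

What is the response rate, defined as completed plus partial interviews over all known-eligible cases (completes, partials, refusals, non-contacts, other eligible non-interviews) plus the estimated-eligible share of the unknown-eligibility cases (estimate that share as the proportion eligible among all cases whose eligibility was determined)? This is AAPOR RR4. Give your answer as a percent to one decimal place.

Num → 411 + 30 = 441
Known eligible → 411 + 30 + 412 + 340 + 56 = 1249
e = 1249 / (1249 + 233) = 1249 / 1482 = 0.8428
Estimated eligible among unknowns → 0.8428 × 572 = 482.08
Denominator → 1249 + 482.08 = 1731.08
RR4 = 441 / 1731.08 = 0.2548

25.5%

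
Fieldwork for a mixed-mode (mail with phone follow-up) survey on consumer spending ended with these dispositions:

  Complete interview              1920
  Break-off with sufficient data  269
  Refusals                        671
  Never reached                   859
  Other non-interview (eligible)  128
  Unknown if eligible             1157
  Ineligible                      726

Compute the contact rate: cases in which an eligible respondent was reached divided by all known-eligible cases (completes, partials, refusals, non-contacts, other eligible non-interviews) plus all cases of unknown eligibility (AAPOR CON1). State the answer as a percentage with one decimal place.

Num → 1920 + 269 + 671 + 128 = 2988
Base → 1920 + 269 + 671 + 859 + 128 + 1157 = 5004
CON1 = 2988 / 5004 = 0.5971

59.7%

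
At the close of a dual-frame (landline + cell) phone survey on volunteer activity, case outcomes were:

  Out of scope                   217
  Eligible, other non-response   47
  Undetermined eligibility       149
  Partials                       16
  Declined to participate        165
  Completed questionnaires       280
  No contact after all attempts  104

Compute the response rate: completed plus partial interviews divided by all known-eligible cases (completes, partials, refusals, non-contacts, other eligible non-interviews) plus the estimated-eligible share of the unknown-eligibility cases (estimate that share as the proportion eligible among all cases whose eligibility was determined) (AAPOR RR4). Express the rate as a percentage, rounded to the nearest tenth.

41.0%

Top → 280 + 16 = 296
Determined eligible → 280 + 16 + 165 + 104 + 47 = 612
e = 612 / (612 + 217) = 612 / 829 = 0.7382
e × U → 0.7382 × 149 = 109.99
Denom → 612 + 109.99 = 721.99
RR4 = 296 / 721.99 = 0.4100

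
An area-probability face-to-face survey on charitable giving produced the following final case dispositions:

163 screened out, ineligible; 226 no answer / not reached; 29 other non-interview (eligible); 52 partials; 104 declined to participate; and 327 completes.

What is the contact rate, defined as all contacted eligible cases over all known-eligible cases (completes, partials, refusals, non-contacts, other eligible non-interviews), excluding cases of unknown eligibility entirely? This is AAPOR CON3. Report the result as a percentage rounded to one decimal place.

Top → 327 + 52 + 104 + 29 = 512
Denominator → 327 + 52 + 104 + 226 + 29 = 738
CON3 = 512 / 738 = 0.6938

69.4%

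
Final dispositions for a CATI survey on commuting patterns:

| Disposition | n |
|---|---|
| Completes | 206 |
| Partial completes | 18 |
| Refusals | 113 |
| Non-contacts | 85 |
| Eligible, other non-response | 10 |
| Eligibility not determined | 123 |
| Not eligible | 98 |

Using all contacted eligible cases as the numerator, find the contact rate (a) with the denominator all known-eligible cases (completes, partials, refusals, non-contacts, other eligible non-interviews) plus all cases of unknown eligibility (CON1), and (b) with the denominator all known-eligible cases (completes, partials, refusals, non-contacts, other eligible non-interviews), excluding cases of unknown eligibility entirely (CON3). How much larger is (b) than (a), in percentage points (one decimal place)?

17.8

Top = 206 + 18 + 113 + 10 = 347
Base = 206 + 18 + 113 + 85 + 10 + 123 = 555
CON1 = 347 / 555 = 0.6252
Base = 206 + 18 + 113 + 85 + 10 = 432
CON3 = 347 / 432 = 0.8032
Difference = 80.32 − 62.52 = 17.80 percentage points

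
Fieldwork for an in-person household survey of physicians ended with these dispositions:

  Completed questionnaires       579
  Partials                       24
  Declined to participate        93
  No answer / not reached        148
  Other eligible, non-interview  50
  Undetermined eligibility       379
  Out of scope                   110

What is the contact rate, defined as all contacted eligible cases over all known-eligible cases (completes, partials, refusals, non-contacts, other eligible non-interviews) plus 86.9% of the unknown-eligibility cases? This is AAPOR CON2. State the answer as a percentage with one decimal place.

61.0%

Num: 579 + 24 + 93 + 50 = 746
Determined eligible: 579 + 24 + 93 + 148 + 50 = 894
Eligible share of unknowns: 0.8690 × 379 = 329.35
Denom: 894 + 329.35 = 1223.35
CON2 = 746 / 1223.35 = 0.6098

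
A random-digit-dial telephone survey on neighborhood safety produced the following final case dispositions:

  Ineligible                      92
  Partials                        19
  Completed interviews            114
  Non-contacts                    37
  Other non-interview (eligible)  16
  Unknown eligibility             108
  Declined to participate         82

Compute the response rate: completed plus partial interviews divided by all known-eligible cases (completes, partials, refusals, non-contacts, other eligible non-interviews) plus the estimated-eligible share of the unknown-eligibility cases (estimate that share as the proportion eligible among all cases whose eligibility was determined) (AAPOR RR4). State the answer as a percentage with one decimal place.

Num = 114 + 19 = 133
Determined eligible = 114 + 19 + 82 + 37 + 16 = 268
e = 268 / (268 + 92) = 268 / 360 = 0.7444
Estimated eligible among unknowns = 0.7444 × 108 = 80.40
Base = 268 + 80.40 = 348.40
RR4 = 133 / 348.40 = 0.3817

38.2%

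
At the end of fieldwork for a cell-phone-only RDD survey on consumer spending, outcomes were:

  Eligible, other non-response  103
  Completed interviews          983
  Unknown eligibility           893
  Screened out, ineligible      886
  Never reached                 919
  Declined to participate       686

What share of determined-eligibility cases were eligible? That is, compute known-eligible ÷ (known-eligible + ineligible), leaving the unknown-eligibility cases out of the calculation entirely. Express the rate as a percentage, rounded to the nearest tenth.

Known eligible → 983 + 686 + 919 + 103 = 2691
e = 2691 / (2691 + 886) = 2691 / 3577 = 0.7523

75.2%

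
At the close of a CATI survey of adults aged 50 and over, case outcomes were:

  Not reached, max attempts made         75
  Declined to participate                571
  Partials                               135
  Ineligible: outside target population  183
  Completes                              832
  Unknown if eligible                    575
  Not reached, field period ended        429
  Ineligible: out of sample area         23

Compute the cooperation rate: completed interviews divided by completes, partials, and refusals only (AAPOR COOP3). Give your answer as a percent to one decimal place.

Never reached = 429 + 75 = 504
Out of scope = 183 + 23 = 206
Numerator: 832
Denom: 832 + 135 + 571 = 1538
COOP3 = 832 / 1538 = 0.5410

54.1%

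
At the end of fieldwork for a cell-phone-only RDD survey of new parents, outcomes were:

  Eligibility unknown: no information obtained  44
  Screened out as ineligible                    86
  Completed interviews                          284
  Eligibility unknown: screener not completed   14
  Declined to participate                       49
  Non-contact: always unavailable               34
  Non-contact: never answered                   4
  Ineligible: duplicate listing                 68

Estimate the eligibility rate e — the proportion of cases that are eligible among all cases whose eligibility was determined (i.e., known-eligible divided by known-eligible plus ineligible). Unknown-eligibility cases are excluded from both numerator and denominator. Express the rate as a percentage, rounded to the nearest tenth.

70.7%

No contact after all attempts = 4 + 34 = 38
Unknown eligibility = 14 + 44 = 58
Ineligible = 86 + 68 = 154
Eligible (known) → 284 + 49 + 38 = 371
e = 371 / (371 + 154) = 371 / 525 = 0.7067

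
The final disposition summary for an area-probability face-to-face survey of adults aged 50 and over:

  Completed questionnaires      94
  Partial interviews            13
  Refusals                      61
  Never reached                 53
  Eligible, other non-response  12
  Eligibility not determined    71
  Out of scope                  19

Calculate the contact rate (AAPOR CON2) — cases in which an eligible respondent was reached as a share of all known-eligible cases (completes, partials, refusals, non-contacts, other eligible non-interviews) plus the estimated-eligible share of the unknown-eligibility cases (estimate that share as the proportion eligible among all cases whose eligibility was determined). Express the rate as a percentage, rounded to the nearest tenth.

60.3%

Numerator: 94 + 13 + 61 + 12 = 180
Eligible (known): 94 + 13 + 61 + 53 + 12 = 233
e = 233 / (233 + 19) = 233 / 252 = 0.9246
e × U: 0.9246 × 71 = 65.65
Denom: 233 + 65.65 = 298.65
CON2 = 180 / 298.65 = 0.6027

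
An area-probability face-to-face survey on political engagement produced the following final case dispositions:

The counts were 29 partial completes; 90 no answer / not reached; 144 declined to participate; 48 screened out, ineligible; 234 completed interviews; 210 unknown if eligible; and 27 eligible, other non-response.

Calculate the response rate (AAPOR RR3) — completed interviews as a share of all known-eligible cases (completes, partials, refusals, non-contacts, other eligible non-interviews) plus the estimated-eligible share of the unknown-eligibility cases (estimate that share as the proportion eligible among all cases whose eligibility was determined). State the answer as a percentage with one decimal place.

32.7%

Top → 234
Known eligible → 234 + 29 + 144 + 90 + 27 = 524
e = 524 / (524 + 48) = 524 / 572 = 0.9161
Eligible share of unknowns → 0.9161 × 210 = 192.38
Denominator → 524 + 192.38 = 716.38
RR3 = 234 / 716.38 = 0.3266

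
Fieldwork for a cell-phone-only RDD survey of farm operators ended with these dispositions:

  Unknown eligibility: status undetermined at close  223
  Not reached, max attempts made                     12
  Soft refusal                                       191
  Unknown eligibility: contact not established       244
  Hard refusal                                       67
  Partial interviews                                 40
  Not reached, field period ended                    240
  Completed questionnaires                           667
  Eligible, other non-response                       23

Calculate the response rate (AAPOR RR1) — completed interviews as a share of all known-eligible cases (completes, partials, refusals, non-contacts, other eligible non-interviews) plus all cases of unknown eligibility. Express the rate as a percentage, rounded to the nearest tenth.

39.1%

Refusals = 67 + 191 = 258
No answer / not reached = 240 + 12 = 252
Unknown if eligible = 244 + 223 = 467
Top → 667
Denominator → 667 + 40 + 258 + 252 + 23 + 467 = 1707
RR1 = 667 / 1707 = 0.3907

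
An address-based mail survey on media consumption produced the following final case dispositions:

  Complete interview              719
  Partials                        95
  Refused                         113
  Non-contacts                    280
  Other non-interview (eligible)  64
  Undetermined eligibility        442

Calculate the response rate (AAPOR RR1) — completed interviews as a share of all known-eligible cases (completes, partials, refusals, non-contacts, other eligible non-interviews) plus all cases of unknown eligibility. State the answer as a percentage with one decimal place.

Num: 719
Base: 719 + 95 + 113 + 280 + 64 + 442 = 1713
RR1 = 719 / 1713 = 0.4197

42.0%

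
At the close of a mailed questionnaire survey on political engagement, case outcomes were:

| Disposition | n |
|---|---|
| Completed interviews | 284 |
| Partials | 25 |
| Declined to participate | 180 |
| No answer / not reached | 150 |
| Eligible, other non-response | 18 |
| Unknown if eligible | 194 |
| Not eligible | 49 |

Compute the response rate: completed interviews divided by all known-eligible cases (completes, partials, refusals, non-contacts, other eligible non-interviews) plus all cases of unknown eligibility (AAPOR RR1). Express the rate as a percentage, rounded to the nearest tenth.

33.4%

Num = 284
Base = 284 + 25 + 180 + 150 + 18 + 194 = 851
RR1 = 284 / 851 = 0.3337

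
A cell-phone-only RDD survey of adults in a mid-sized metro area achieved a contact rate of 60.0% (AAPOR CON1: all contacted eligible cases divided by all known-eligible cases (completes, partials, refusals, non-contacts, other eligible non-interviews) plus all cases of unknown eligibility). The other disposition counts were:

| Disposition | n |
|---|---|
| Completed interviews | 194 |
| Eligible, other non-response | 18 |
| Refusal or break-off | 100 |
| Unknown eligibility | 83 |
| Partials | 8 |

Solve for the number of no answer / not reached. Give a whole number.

Numerator: 194 + 8 + 100 + 18 = 320
CON1 = 320 / D = 0.600
D = 320 / 0.600 = 533.3
Rest of base = 403
no answer / not reached = 533.3 − 403 ≈ 130

130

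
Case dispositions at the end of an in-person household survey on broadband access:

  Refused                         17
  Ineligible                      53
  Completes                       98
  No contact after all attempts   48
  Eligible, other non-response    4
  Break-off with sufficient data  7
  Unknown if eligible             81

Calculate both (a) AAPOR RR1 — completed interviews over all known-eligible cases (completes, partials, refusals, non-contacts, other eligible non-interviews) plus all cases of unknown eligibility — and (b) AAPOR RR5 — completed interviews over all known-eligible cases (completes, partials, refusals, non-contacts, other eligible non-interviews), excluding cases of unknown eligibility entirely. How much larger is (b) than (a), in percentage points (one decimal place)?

Top → 98
Denom → 98 + 7 + 17 + 48 + 4 + 81 = 255
RR1 = 98 / 255 = 0.3843
Denom → 98 + 7 + 17 + 48 + 4 = 174
RR5 = 98 / 174 = 0.5632
Difference = 56.32 − 38.43 = 17.89 percentage points

17.9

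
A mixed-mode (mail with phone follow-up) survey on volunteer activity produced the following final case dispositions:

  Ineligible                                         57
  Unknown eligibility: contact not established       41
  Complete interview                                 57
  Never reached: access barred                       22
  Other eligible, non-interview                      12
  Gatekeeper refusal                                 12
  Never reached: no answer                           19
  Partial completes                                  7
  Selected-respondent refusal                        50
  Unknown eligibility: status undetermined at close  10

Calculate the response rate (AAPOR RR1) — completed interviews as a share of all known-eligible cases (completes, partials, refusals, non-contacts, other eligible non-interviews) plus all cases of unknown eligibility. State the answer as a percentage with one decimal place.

24.8%

Refusals = 12 + 50 = 62
No answer / not reached = 19 + 22 = 41
Unknown if eligible = 41 + 10 = 51
Numerator = 57
Denom = 57 + 7 + 62 + 41 + 12 + 51 = 230
RR1 = 57 / 230 = 0.2478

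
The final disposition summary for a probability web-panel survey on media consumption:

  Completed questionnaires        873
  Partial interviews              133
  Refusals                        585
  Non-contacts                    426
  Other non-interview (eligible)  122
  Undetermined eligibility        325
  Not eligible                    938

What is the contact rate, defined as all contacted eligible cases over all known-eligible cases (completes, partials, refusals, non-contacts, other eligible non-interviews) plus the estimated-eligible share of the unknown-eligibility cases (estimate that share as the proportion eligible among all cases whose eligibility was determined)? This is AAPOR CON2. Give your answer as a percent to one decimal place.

72.4%

Top → 873 + 133 + 585 + 122 = 1713
Eligible (known) → 873 + 133 + 585 + 426 + 122 = 2139
e = 2139 / (2139 + 938) = 2139 / 3077 = 0.6952
Eligible share of unknowns → 0.6952 × 325 = 225.94
Denominator → 2139 + 225.94 = 2364.94
CON2 = 1713 / 2364.94 = 0.7243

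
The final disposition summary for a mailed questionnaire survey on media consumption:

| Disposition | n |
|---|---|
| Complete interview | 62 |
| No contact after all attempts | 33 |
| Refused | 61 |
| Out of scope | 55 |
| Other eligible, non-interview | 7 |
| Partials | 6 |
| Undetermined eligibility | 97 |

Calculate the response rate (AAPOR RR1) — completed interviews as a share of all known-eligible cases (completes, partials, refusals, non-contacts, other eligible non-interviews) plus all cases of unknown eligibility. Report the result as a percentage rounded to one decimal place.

Numerator = 62
Base = 62 + 6 + 61 + 33 + 7 + 97 = 266
RR1 = 62 / 266 = 0.2331

23.3%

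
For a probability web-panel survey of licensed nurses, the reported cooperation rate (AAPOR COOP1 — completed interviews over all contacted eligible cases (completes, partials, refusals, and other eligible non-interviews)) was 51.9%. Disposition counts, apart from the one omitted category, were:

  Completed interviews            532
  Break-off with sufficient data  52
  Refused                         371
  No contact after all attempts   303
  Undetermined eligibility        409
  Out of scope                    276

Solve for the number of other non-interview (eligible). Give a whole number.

COOP1 = 532 / D = 0.519
D = 532 / 0.519 = 1025.0
Other denominator terms total 955
other non-interview (eligible) = 1025.0 − 955 ≈ 70

70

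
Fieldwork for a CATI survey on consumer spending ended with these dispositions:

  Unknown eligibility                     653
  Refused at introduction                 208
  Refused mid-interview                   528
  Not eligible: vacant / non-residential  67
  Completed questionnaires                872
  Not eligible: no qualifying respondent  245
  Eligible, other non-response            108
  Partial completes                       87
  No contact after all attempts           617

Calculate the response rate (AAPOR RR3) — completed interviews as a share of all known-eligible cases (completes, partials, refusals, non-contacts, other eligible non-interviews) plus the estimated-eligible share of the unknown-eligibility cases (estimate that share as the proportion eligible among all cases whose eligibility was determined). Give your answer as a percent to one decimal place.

Refused = 208 + 528 = 736
Out of scope = 245 + 67 = 312
Numerator: 872
Determined eligible: 872 + 87 + 736 + 617 + 108 = 2420
e = 2420 / (2420 + 312) = 2420 / 2732 = 0.8858
Estimated eligible among unknowns: 0.8858 × 653 = 578.43
Denominator: 2420 + 578.43 = 2998.43
RR3 = 872 / 2998.43 = 0.2908

29.1%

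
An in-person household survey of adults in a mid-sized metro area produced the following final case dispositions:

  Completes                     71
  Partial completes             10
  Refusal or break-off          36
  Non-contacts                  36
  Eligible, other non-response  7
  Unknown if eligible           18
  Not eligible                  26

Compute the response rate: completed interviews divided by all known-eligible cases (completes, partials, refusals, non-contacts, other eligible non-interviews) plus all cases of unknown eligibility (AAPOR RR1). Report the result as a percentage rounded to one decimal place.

Top = 71
Base = 71 + 10 + 36 + 36 + 7 + 18 = 178
RR1 = 71 / 178 = 0.3989

39.9%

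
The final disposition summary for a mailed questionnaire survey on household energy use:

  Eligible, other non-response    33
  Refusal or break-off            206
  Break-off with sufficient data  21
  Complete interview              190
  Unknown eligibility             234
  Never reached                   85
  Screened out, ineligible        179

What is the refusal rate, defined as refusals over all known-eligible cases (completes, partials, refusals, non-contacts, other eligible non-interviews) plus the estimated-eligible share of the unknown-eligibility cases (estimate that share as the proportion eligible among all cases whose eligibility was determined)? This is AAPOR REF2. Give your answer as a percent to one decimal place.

Numerator → 206
Known eligible → 190 + 21 + 206 + 85 + 33 = 535
e = 535 / (535 + 179) = 535 / 714 = 0.7493
Estimated eligible among unknowns → 0.7493 × 234 = 175.34
Base → 535 + 175.34 = 710.34
REF2 = 206 / 710.34 = 0.2900

29.0%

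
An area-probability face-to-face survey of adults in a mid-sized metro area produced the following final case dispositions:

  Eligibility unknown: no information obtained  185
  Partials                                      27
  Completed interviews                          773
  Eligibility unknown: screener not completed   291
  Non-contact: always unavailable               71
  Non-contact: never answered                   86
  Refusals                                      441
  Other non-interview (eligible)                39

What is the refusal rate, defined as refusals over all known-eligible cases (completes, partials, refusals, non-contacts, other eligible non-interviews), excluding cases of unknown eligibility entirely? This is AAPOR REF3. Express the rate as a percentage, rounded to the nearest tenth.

Never reached = 86 + 71 = 157
Unknown eligibility = 291 + 185 = 476
Numerator → 441
Denom → 773 + 27 + 441 + 157 + 39 = 1437
REF3 = 441 / 1437 = 0.3069

30.7%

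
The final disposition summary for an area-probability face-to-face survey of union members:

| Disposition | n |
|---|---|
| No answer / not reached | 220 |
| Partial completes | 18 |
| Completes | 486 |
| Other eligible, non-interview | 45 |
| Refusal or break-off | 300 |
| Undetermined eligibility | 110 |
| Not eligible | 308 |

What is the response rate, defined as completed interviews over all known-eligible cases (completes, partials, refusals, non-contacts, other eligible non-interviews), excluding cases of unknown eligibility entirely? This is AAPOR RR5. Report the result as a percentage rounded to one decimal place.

Numerator: 486
Denom: 486 + 18 + 300 + 220 + 45 = 1069
RR5 = 486 / 1069 = 0.4546

45.5%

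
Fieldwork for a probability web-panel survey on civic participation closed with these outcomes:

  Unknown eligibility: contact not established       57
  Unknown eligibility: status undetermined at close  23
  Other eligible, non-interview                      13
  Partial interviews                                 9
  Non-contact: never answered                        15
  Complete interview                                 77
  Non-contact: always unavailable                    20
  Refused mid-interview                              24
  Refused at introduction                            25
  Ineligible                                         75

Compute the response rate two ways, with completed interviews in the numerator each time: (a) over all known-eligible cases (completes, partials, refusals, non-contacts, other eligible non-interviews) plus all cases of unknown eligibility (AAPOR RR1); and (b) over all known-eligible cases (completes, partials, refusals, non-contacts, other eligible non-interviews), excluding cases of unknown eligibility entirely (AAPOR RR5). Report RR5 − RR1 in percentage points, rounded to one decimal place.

12.8

Refusal or break-off = 25 + 24 = 49
Non-contacts = 15 + 20 = 35
Undetermined eligibility = 57 + 23 = 80
Top: 77
Denominator: 77 + 9 + 49 + 35 + 13 + 80 = 263
RR1 = 77 / 263 = 0.2928
Denominator: 77 + 9 + 49 + 35 + 13 = 183
RR5 = 77 / 183 = 0.4208
Difference = 42.08 − 29.28 = 12.80 percentage points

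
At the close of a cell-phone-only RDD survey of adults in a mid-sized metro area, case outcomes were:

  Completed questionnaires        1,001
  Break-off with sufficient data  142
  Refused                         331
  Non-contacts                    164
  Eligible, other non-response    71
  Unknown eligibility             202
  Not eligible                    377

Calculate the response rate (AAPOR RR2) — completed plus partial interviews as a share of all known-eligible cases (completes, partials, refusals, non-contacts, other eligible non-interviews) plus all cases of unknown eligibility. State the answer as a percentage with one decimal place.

59.8%

Numerator → 1001 + 142 = 1143
Base → 1001 + 142 + 331 + 164 + 71 + 202 = 1911
RR2 = 1143 / 1911 = 0.5981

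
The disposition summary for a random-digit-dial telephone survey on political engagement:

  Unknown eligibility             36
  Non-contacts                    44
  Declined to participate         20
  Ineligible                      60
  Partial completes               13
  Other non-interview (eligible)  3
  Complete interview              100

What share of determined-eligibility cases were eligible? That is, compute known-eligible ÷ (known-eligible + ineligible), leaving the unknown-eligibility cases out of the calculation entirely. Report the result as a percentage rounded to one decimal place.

75.0%

Determined eligible → 100 + 13 + 20 + 44 + 3 = 180
e = 180 / (180 + 60) = 180 / 240 = 0.7500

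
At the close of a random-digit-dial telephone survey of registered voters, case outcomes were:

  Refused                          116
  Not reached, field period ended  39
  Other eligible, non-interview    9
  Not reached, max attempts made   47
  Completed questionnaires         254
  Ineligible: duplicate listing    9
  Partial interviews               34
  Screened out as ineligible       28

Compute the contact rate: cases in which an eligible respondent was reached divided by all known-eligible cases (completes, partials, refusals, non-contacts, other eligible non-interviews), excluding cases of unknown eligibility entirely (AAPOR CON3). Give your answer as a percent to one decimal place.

Never reached = 39 + 47 = 86
Not eligible = 28 + 9 = 37
Num → 254 + 34 + 116 + 9 = 413
Denom → 254 + 34 + 116 + 86 + 9 = 499
CON3 = 413 / 499 = 0.8277

82.8%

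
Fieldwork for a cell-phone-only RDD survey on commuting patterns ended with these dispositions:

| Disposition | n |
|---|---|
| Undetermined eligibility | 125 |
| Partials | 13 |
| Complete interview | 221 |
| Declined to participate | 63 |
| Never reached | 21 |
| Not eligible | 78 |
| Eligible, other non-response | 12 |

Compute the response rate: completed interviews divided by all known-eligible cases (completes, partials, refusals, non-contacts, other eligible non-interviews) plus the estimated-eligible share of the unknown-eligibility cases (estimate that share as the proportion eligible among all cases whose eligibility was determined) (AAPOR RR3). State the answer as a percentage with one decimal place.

Num = 221
Determined eligible = 221 + 13 + 63 + 21 + 12 = 330
e = 330 / (330 + 78) = 330 / 408 = 0.8088
Eligible share of unknowns = 0.8088 × 125 = 101.10
Denom = 330 + 101.10 = 431.10
RR3 = 221 / 431.10 = 0.5126

51.3%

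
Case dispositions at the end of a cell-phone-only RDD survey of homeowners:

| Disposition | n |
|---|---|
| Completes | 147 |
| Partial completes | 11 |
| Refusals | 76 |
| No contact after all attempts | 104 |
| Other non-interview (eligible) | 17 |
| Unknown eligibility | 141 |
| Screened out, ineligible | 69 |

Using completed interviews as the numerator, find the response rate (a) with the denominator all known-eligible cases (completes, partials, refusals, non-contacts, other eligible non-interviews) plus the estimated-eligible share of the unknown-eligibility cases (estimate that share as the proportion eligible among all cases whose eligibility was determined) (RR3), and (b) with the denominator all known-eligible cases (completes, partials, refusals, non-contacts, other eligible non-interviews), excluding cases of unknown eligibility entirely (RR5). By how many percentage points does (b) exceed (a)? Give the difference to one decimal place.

10.3

Num → 147
Known eligible → 147 + 11 + 76 + 104 + 17 = 355
e = 355 / (355 + 69) = 355 / 424 = 0.8373
Estimated eligible among unknowns → 0.8373 × 141 = 118.06
Denom → 355 + 118.06 = 473.06
RR3 = 147 / 473.06 = 0.3107
Denom → 147 + 11 + 76 + 104 + 17 = 355
RR5 = 147 / 355 = 0.4141
Difference = 41.41 − 31.07 = 10.34 percentage points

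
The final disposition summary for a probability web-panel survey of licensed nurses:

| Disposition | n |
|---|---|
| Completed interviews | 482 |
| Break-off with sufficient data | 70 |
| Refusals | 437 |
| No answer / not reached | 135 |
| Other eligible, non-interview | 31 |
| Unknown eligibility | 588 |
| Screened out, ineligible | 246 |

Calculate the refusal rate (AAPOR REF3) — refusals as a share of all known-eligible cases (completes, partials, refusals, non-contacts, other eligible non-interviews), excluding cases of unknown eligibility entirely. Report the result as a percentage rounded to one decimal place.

37.8%

Top → 437
Base → 482 + 70 + 437 + 135 + 31 = 1155
REF3 = 437 / 1155 = 0.3784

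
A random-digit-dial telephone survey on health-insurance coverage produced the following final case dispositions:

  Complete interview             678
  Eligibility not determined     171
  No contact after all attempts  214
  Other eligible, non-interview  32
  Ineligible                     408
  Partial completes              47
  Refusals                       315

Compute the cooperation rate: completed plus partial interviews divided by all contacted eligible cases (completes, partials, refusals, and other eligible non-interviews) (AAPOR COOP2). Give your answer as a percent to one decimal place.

Numerator = 678 + 47 = 725
Denom = 678 + 47 + 315 + 32 = 1072
COOP2 = 725 / 1072 = 0.6763

67.6%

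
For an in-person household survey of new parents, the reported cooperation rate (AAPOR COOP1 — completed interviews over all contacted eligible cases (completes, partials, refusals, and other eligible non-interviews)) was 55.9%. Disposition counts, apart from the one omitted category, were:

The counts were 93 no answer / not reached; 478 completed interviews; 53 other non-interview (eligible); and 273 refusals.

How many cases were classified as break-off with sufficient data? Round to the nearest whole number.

COOP1 = 478 / D = 0.559
D = 478 / 0.559 = 855.1
Remaining denominator categories sum to 804
break-off with sufficient data = 855.1 − 804 ≈ 51

51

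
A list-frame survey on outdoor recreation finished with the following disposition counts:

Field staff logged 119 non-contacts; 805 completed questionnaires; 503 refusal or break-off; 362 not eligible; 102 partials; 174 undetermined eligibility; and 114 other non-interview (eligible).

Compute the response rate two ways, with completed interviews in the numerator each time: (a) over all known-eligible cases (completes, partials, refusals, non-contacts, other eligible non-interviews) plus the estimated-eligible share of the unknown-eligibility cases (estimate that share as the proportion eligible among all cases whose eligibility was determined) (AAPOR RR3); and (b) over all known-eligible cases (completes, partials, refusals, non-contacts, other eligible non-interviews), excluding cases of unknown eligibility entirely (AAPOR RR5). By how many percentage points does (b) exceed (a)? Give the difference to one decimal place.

3.9

Num: 805
Determined eligible: 805 + 102 + 503 + 119 + 114 = 1643
e = 1643 / (1643 + 362) = 1643 / 2005 = 0.8195
Estimated eligible among unknowns: 0.8195 × 174 = 142.59
Base: 1643 + 142.59 = 1785.59
RR3 = 805 / 1785.59 = 0.4508
Base: 805 + 102 + 503 + 119 + 114 = 1643
RR5 = 805 / 1643 = 0.4900
Difference = 49.00 − 45.08 = 3.92 percentage points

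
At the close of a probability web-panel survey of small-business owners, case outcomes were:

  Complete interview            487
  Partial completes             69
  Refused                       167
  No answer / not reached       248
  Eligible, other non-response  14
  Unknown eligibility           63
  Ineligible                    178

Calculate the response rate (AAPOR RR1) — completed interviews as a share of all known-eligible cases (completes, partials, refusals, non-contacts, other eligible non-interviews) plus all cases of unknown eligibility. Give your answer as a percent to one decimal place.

46.5%

Top: 487
Base: 487 + 69 + 167 + 248 + 14 + 63 = 1048
RR1 = 487 / 1048 = 0.4647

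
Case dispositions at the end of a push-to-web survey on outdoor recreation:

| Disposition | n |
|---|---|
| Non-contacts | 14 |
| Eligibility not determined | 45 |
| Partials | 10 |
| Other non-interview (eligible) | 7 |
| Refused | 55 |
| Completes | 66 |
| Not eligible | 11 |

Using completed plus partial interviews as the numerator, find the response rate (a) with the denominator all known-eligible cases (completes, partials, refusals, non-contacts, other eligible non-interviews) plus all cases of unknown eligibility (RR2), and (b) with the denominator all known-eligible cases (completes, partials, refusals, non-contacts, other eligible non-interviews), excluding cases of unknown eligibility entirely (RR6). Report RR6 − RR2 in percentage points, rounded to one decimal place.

11.4

Top → 66 + 10 = 76
Base → 66 + 10 + 55 + 14 + 7 + 45 = 197
RR2 = 76 / 197 = 0.3858
Base → 66 + 10 + 55 + 14 + 7 = 152
RR6 = 76 / 152 = 0.5000
Difference = 50.00 − 38.58 = 11.42 percentage points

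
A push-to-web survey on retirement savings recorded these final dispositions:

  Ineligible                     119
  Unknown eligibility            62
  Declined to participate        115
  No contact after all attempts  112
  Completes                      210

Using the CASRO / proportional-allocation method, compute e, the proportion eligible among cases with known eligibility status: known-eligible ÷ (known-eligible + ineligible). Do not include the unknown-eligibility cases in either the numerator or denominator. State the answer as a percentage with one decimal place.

78.6%

Known eligible → 210 + 115 + 112 = 437
e = 437 / (437 + 119) = 437 / 556 = 0.7860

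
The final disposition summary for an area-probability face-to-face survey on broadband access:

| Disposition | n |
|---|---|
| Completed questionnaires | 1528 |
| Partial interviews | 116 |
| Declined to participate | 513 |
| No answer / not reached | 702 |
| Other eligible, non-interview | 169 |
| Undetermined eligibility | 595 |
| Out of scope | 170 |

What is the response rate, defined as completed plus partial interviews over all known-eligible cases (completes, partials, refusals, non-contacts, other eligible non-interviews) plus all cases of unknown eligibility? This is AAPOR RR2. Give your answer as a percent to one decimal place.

Numerator: 1528 + 116 = 1644
Denominator: 1528 + 116 + 513 + 702 + 169 + 595 = 3623
RR2 = 1644 / 3623 = 0.4538

45.4%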